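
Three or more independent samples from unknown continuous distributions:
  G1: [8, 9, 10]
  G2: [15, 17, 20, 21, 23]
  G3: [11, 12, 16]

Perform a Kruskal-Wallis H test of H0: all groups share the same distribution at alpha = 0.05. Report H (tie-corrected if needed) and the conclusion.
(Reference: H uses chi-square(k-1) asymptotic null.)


Step 1: Combine all N = 11 observations and assign midranks.
sorted (value, group, rank): (8,G1,1), (9,G1,2), (10,G1,3), (11,G3,4), (12,G3,5), (15,G2,6), (16,G3,7), (17,G2,8), (20,G2,9), (21,G2,10), (23,G2,11)
Step 2: Sum ranks within each group.
R_1 = 6 (n_1 = 3)
R_2 = 44 (n_2 = 5)
R_3 = 16 (n_3 = 3)
Step 3: H = 12/(N(N+1)) * sum(R_i^2/n_i) - 3(N+1)
     = 12/(11*12) * (6^2/3 + 44^2/5 + 16^2/3) - 3*12
     = 0.090909 * 484.533 - 36
     = 8.048485.
Step 4: No ties, so H is used without correction.
Step 5: Under H0, H ~ chi^2(2); p-value = 0.017877.
Step 6: alpha = 0.05. reject H0.

H = 8.0485, df = 2, p = 0.017877, reject H0.


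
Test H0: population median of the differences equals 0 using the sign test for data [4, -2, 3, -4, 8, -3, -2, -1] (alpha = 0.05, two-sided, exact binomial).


Step 1: Discard zero differences. Original n = 8; n_eff = number of nonzero differences = 8.
Nonzero differences (with sign): +4, -2, +3, -4, +8, -3, -2, -1
Step 2: Count signs: positive = 3, negative = 5.
Step 3: Under H0: P(positive) = 0.5, so the number of positives S ~ Bin(8, 0.5).
Step 4: Two-sided exact p-value = sum of Bin(8,0.5) probabilities at or below the observed probability = 0.726562.
Step 5: alpha = 0.05. fail to reject H0.

n_eff = 8, pos = 3, neg = 5, p = 0.726562, fail to reject H0.


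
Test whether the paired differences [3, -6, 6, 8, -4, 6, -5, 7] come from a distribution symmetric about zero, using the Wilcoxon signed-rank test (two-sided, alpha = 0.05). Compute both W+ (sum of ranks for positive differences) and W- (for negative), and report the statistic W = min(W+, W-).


Step 1: Drop any zero differences (none here) and take |d_i|.
|d| = [3, 6, 6, 8, 4, 6, 5, 7]
Step 2: Midrank |d_i| (ties get averaged ranks).
ranks: |3|->1, |6|->5, |6|->5, |8|->8, |4|->2, |6|->5, |5|->3, |7|->7
Step 3: Attach original signs; sum ranks with positive sign and with negative sign.
W+ = 1 + 5 + 8 + 5 + 7 = 26
W- = 5 + 2 + 3 = 10
(Check: W+ + W- = 36 should equal n(n+1)/2 = 36.)
Step 4: Test statistic W = min(W+, W-) = 10.
Step 5: Ties in |d|, so use the tie-corrected normal approximation.
        E[W] = n(n+1)/4 = 8*9/4 = 18.
        Tie groups: |d|=6 (t=3); sum(t^3 - t) = 24.
        Var[W] = n(n+1)(2n+1)/24 - sum(t^3-t)/48 = 1224/24 - 24/48 = 50.5.
        z = (W - E[W]) / sqrt(Var[W]) = (10 - 18) / 7.1063 = -1.1258.
        Two-sided p = 2*Phi(z) = 0.260269.
Step 6: alpha = 0.05. fail to reject H0.

W+ = 26, W- = 10, W = min = 10, p = 0.260269, fail to reject H0.


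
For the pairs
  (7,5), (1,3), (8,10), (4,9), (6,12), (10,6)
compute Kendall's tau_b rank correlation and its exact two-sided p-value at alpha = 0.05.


Step 1: Enumerate the 15 unordered pairs (i,j) with i<j and classify each by sign(x_j-x_i) * sign(y_j-y_i).
  (1,2):dx=-6,dy=-2->C; (1,3):dx=+1,dy=+5->C; (1,4):dx=-3,dy=+4->D; (1,5):dx=-1,dy=+7->D
  (1,6):dx=+3,dy=+1->C; (2,3):dx=+7,dy=+7->C; (2,4):dx=+3,dy=+6->C; (2,5):dx=+5,dy=+9->C
  (2,6):dx=+9,dy=+3->C; (3,4):dx=-4,dy=-1->C; (3,5):dx=-2,dy=+2->D; (3,6):dx=+2,dy=-4->D
  (4,5):dx=+2,dy=+3->C; (4,6):dx=+6,dy=-3->D; (5,6):dx=+4,dy=-6->D
Step 2: C = 9, D = 6, total pairs = 15.
Step 3: tau = (C - D)/(n(n-1)/2) = (9 - 6)/15 = 0.200000.
Step 4: Exact two-sided p-value (enumerate n! = 720 permutations of y under H0): p = 0.719444.
Step 5: alpha = 0.05. fail to reject H0.

tau_b = 0.2000 (C=9, D=6), p = 0.719444, fail to reject H0.


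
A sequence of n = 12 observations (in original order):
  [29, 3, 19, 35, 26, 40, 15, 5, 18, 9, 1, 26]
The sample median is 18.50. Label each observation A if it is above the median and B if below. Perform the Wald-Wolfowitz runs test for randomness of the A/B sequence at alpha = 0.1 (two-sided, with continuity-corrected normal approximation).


Step 1: Compute median = 18.50; label A = above, B = below.
Labels in order: ABAAAABBBBBA  (n_A = 6, n_B = 6)
Step 2: Count runs R = 5.
Step 3: Under H0 (random ordering), E[R] = 2*n_A*n_B/(n_A+n_B) + 1 = 2*6*6/12 + 1 = 7.0000.
        Var[R] = 2*n_A*n_B*(2*n_A*n_B - n_A - n_B) / ((n_A+n_B)^2 * (n_A+n_B-1)) = 4320/1584 = 2.7273.
        SD[R] = 1.6514.
Step 4: Continuity-corrected z = (R + 0.5 - E[R]) / SD[R] = (5 + 0.5 - 7.0000) / 1.6514 = -0.9083.
Step 5: Two-sided p-value via normal approximation = 2*(1 - Phi(|z|)) = 0.363722.
Step 6: alpha = 0.1. fail to reject H0.

R = 5, z = -0.9083, p = 0.363722, fail to reject H0.


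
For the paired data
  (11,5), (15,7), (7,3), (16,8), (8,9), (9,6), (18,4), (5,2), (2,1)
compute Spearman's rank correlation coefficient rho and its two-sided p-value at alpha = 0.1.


Step 1: Rank x and y separately (midranks; no ties here).
rank(x): 11->6, 15->7, 7->3, 16->8, 8->4, 9->5, 18->9, 5->2, 2->1
rank(y): 5->5, 7->7, 3->3, 8->8, 9->9, 6->6, 4->4, 2->2, 1->1
Step 2: d_i = R_x(i) - R_y(i); compute d_i^2.
  (6-5)^2=1, (7-7)^2=0, (3-3)^2=0, (8-8)^2=0, (4-9)^2=25, (5-6)^2=1, (9-4)^2=25, (2-2)^2=0, (1-1)^2=0
sum(d^2) = 52.
Step 3: rho = 1 - 6*52 / (9*(9^2 - 1)) = 1 - 312/720 = 0.566667.
Step 4: Under H0, t = rho * sqrt((n-2)/(1-rho^2)) = 1.8196 ~ t(7).
Step 5: Two-sided p-value from the t-distribution with 7 df = 0.111633.
Step 6: alpha = 0.1. fail to reject H0.

rho = 0.5667, p = 0.111633, fail to reject H0 at alpha = 0.1.


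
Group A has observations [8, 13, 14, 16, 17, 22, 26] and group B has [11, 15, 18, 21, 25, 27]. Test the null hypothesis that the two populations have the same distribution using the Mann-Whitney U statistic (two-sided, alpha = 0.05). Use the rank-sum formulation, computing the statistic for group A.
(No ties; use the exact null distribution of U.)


Step 1: Combine and sort all 13 observations; assign midranks.
sorted (value, group): (8,X), (11,Y), (13,X), (14,X), (15,Y), (16,X), (17,X), (18,Y), (21,Y), (22,X), (25,Y), (26,X), (27,Y)
ranks: 8->1, 11->2, 13->3, 14->4, 15->5, 16->6, 17->7, 18->8, 21->9, 22->10, 25->11, 26->12, 27->13
Step 2: Rank sum for X: R1 = 1 + 3 + 4 + 6 + 7 + 10 + 12 = 43.
Step 3: U_X = R1 - n1(n1+1)/2 = 43 - 7*8/2 = 43 - 28 = 15.
       U_Y = n1*n2 - U_X = 42 - 15 = 27.
Step 4: No ties, so the exact null distribution of U (based on enumerating the C(13,7) = 1716 equally likely rank assignments) gives the two-sided p-value.
Step 5: p-value = 0.445221; compare to alpha = 0.05. fail to reject H0.

U_X = 15, p = 0.445221, fail to reject H0 at alpha = 0.05.


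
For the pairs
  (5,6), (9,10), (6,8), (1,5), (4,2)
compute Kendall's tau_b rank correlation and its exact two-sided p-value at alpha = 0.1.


Step 1: Enumerate the 10 unordered pairs (i,j) with i<j and classify each by sign(x_j-x_i) * sign(y_j-y_i).
  (1,2):dx=+4,dy=+4->C; (1,3):dx=+1,dy=+2->C; (1,4):dx=-4,dy=-1->C; (1,5):dx=-1,dy=-4->C
  (2,3):dx=-3,dy=-2->C; (2,4):dx=-8,dy=-5->C; (2,5):dx=-5,dy=-8->C; (3,4):dx=-5,dy=-3->C
  (3,5):dx=-2,dy=-6->C; (4,5):dx=+3,dy=-3->D
Step 2: C = 9, D = 1, total pairs = 10.
Step 3: tau = (C - D)/(n(n-1)/2) = (9 - 1)/10 = 0.800000.
Step 4: Exact two-sided p-value (enumerate n! = 120 permutations of y under H0): p = 0.083333.
Step 5: alpha = 0.1. reject H0.

tau_b = 0.8000 (C=9, D=1), p = 0.083333, reject H0.


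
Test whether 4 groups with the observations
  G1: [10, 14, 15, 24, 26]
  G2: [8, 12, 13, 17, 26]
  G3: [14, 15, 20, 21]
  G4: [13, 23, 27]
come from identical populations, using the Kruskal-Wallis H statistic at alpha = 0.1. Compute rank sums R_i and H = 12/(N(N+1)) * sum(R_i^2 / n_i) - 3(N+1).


Step 1: Combine all N = 17 observations and assign midranks.
sorted (value, group, rank): (8,G2,1), (10,G1,2), (12,G2,3), (13,G2,4.5), (13,G4,4.5), (14,G1,6.5), (14,G3,6.5), (15,G1,8.5), (15,G3,8.5), (17,G2,10), (20,G3,11), (21,G3,12), (23,G4,13), (24,G1,14), (26,G1,15.5), (26,G2,15.5), (27,G4,17)
Step 2: Sum ranks within each group.
R_1 = 46.5 (n_1 = 5)
R_2 = 34 (n_2 = 5)
R_3 = 38 (n_3 = 4)
R_4 = 34.5 (n_4 = 3)
Step 3: H = 12/(N(N+1)) * sum(R_i^2/n_i) - 3(N+1)
     = 12/(17*18) * (46.5^2/5 + 34^2/5 + 38^2/4 + 34.5^2/3) - 3*18
     = 0.039216 * 1421.4 - 54
     = 1.741176.
Step 4: Ties present; correction factor C = 1 - 24/(17^3 - 17) = 0.995098. Corrected H = 1.741176 / 0.995098 = 1.749754.
Step 5: Under H0, H ~ chi^2(3); p-value = 0.625930.
Step 6: alpha = 0.1. fail to reject H0.

H = 1.7498, df = 3, p = 0.625930, fail to reject H0.


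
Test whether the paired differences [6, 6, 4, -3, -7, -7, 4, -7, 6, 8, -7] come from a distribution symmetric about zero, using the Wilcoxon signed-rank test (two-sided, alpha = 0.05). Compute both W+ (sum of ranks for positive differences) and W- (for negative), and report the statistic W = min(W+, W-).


Step 1: Drop any zero differences (none here) and take |d_i|.
|d| = [6, 6, 4, 3, 7, 7, 4, 7, 6, 8, 7]
Step 2: Midrank |d_i| (ties get averaged ranks).
ranks: |6|->5, |6|->5, |4|->2.5, |3|->1, |7|->8.5, |7|->8.5, |4|->2.5, |7|->8.5, |6|->5, |8|->11, |7|->8.5
Step 3: Attach original signs; sum ranks with positive sign and with negative sign.
W+ = 5 + 5 + 2.5 + 2.5 + 5 + 11 = 31
W- = 1 + 8.5 + 8.5 + 8.5 + 8.5 = 35
(Check: W+ + W- = 66 should equal n(n+1)/2 = 66.)
Step 4: Test statistic W = min(W+, W-) = 31.
Step 5: Ties in |d|, so use the tie-corrected normal approximation.
        E[W] = n(n+1)/4 = 11*12/4 = 33.
        Tie groups: |d|=4 (t=2), |d|=6 (t=3), |d|=7 (t=4); sum(t^3 - t) = 90.
        Var[W] = n(n+1)(2n+1)/24 - sum(t^3-t)/48 = 3036/24 - 90/48 = 124.625.
        z = (W - E[W]) / sqrt(Var[W]) = (31 - 33) / 11.1636 = -0.1792.
        Two-sided p = 2*Phi(z) = 0.857816.
Step 6: alpha = 0.05. fail to reject H0.

W+ = 31, W- = 35, W = min = 31, p = 0.857816, fail to reject H0.


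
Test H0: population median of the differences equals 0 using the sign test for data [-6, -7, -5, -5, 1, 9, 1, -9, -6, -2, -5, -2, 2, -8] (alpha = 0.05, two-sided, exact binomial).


Step 1: Discard zero differences. Original n = 14; n_eff = number of nonzero differences = 14.
Nonzero differences (with sign): -6, -7, -5, -5, +1, +9, +1, -9, -6, -2, -5, -2, +2, -8
Step 2: Count signs: positive = 4, negative = 10.
Step 3: Under H0: P(positive) = 0.5, so the number of positives S ~ Bin(14, 0.5).
Step 4: Two-sided exact p-value = sum of Bin(14,0.5) probabilities at or below the observed probability = 0.179565.
Step 5: alpha = 0.05. fail to reject H0.

n_eff = 14, pos = 4, neg = 10, p = 0.179565, fail to reject H0.


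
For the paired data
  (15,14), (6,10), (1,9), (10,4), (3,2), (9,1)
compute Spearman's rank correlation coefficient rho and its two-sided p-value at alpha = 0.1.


Step 1: Rank x and y separately (midranks; no ties here).
rank(x): 15->6, 6->3, 1->1, 10->5, 3->2, 9->4
rank(y): 14->6, 10->5, 9->4, 4->3, 2->2, 1->1
Step 2: d_i = R_x(i) - R_y(i); compute d_i^2.
  (6-6)^2=0, (3-5)^2=4, (1-4)^2=9, (5-3)^2=4, (2-2)^2=0, (4-1)^2=9
sum(d^2) = 26.
Step 3: rho = 1 - 6*26 / (6*(6^2 - 1)) = 1 - 156/210 = 0.257143.
Step 4: Under H0, t = rho * sqrt((n-2)/(1-rho^2)) = 0.5322 ~ t(4).
Step 5: Two-sided p-value from the t-distribution with 4 df = 0.622787.
Step 6: alpha = 0.1. fail to reject H0.

rho = 0.2571, p = 0.622787, fail to reject H0 at alpha = 0.1.


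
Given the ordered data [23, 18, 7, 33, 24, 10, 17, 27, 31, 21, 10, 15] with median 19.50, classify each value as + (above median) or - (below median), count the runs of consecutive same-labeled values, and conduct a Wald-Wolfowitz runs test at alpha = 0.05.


Step 1: Compute median = 19.50; label A = above, B = below.
Labels in order: ABBAABBAAABB  (n_A = 6, n_B = 6)
Step 2: Count runs R = 6.
Step 3: Under H0 (random ordering), E[R] = 2*n_A*n_B/(n_A+n_B) + 1 = 2*6*6/12 + 1 = 7.0000.
        Var[R] = 2*n_A*n_B*(2*n_A*n_B - n_A - n_B) / ((n_A+n_B)^2 * (n_A+n_B-1)) = 4320/1584 = 2.7273.
        SD[R] = 1.6514.
Step 4: Continuity-corrected z = (R + 0.5 - E[R]) / SD[R] = (6 + 0.5 - 7.0000) / 1.6514 = -0.3028.
Step 5: Two-sided p-value via normal approximation = 2*(1 - Phi(|z|)) = 0.762069.
Step 6: alpha = 0.05. fail to reject H0.

R = 6, z = -0.3028, p = 0.762069, fail to reject H0.


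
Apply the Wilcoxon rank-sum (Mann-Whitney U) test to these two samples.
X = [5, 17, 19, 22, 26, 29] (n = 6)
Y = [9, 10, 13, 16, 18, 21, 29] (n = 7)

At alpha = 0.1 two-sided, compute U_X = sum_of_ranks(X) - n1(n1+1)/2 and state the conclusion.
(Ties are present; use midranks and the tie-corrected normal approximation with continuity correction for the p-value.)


Step 1: Combine and sort all 13 observations; assign midranks.
sorted (value, group): (5,X), (9,Y), (10,Y), (13,Y), (16,Y), (17,X), (18,Y), (19,X), (21,Y), (22,X), (26,X), (29,X), (29,Y)
ranks: 5->1, 9->2, 10->3, 13->4, 16->5, 17->6, 18->7, 19->8, 21->9, 22->10, 26->11, 29->12.5, 29->12.5
Step 2: Rank sum for X: R1 = 1 + 6 + 8 + 10 + 11 + 12.5 = 48.5.
Step 3: U_X = R1 - n1(n1+1)/2 = 48.5 - 6*7/2 = 48.5 - 21 = 27.5.
       U_Y = n1*n2 - U_X = 42 - 27.5 = 14.5.
Step 4: Ties are present, so use the tie-corrected normal approximation (with continuity correction) for the p-value.
Step 5: p-value = 0.390714; compare to alpha = 0.1. fail to reject H0.

U_X = 27.5, p = 0.390714, fail to reject H0 at alpha = 0.1.


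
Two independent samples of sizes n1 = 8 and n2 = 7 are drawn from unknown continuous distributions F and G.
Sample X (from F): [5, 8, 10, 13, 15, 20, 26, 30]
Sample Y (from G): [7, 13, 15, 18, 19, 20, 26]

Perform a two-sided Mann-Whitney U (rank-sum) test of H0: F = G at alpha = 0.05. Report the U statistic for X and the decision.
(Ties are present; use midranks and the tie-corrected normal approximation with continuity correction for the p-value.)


Step 1: Combine and sort all 15 observations; assign midranks.
sorted (value, group): (5,X), (7,Y), (8,X), (10,X), (13,X), (13,Y), (15,X), (15,Y), (18,Y), (19,Y), (20,X), (20,Y), (26,X), (26,Y), (30,X)
ranks: 5->1, 7->2, 8->3, 10->4, 13->5.5, 13->5.5, 15->7.5, 15->7.5, 18->9, 19->10, 20->11.5, 20->11.5, 26->13.5, 26->13.5, 30->15
Step 2: Rank sum for X: R1 = 1 + 3 + 4 + 5.5 + 7.5 + 11.5 + 13.5 + 15 = 61.
Step 3: U_X = R1 - n1(n1+1)/2 = 61 - 8*9/2 = 61 - 36 = 25.
       U_Y = n1*n2 - U_X = 56 - 25 = 31.
Step 4: Ties are present, so use the tie-corrected normal approximation (with continuity correction) for the p-value.
Step 5: p-value = 0.771543; compare to alpha = 0.05. fail to reject H0.

U_X = 25, p = 0.771543, fail to reject H0 at alpha = 0.05.


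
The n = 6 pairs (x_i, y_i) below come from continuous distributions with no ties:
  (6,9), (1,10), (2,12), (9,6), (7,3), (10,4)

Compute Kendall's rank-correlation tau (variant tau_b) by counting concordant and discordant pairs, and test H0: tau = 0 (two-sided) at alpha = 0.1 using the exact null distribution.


Step 1: Enumerate the 15 unordered pairs (i,j) with i<j and classify each by sign(x_j-x_i) * sign(y_j-y_i).
  (1,2):dx=-5,dy=+1->D; (1,3):dx=-4,dy=+3->D; (1,4):dx=+3,dy=-3->D; (1,5):dx=+1,dy=-6->D
  (1,6):dx=+4,dy=-5->D; (2,3):dx=+1,dy=+2->C; (2,4):dx=+8,dy=-4->D; (2,5):dx=+6,dy=-7->D
  (2,6):dx=+9,dy=-6->D; (3,4):dx=+7,dy=-6->D; (3,5):dx=+5,dy=-9->D; (3,6):dx=+8,dy=-8->D
  (4,5):dx=-2,dy=-3->C; (4,6):dx=+1,dy=-2->D; (5,6):dx=+3,dy=+1->C
Step 2: C = 3, D = 12, total pairs = 15.
Step 3: tau = (C - D)/(n(n-1)/2) = (3 - 12)/15 = -0.600000.
Step 4: Exact two-sided p-value (enumerate n! = 720 permutations of y under H0): p = 0.136111.
Step 5: alpha = 0.1. fail to reject H0.

tau_b = -0.6000 (C=3, D=12), p = 0.136111, fail to reject H0.


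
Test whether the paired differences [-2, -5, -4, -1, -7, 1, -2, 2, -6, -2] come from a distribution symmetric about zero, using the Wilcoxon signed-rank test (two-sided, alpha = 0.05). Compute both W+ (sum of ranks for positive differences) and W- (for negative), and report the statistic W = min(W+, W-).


Step 1: Drop any zero differences (none here) and take |d_i|.
|d| = [2, 5, 4, 1, 7, 1, 2, 2, 6, 2]
Step 2: Midrank |d_i| (ties get averaged ranks).
ranks: |2|->4.5, |5|->8, |4|->7, |1|->1.5, |7|->10, |1|->1.5, |2|->4.5, |2|->4.5, |6|->9, |2|->4.5
Step 3: Attach original signs; sum ranks with positive sign and with negative sign.
W+ = 1.5 + 4.5 = 6
W- = 4.5 + 8 + 7 + 1.5 + 10 + 4.5 + 9 + 4.5 = 49
(Check: W+ + W- = 55 should equal n(n+1)/2 = 55.)
Step 4: Test statistic W = min(W+, W-) = 6.
Step 5: Ties in |d|, so use the tie-corrected normal approximation.
        E[W] = n(n+1)/4 = 10*11/4 = 27.5.
        Tie groups: |d|=1 (t=2), |d|=2 (t=4); sum(t^3 - t) = 66.
        Var[W] = n(n+1)(2n+1)/24 - sum(t^3-t)/48 = 2310/24 - 66/48 = 94.875.
        z = (W - E[W]) / sqrt(Var[W]) = (6 - 27.5) / 9.7404 = -2.2073.
        Two-sided p = 2*Phi(z) = 0.027293.
Step 6: alpha = 0.05. reject H0.

W+ = 6, W- = 49, W = min = 6, p = 0.027293, reject H0.


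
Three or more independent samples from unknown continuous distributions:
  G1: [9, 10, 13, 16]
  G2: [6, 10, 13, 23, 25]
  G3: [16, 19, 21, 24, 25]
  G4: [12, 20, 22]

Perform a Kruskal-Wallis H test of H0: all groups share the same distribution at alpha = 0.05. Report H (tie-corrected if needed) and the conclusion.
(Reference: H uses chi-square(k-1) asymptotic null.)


Step 1: Combine all N = 17 observations and assign midranks.
sorted (value, group, rank): (6,G2,1), (9,G1,2), (10,G1,3.5), (10,G2,3.5), (12,G4,5), (13,G1,6.5), (13,G2,6.5), (16,G1,8.5), (16,G3,8.5), (19,G3,10), (20,G4,11), (21,G3,12), (22,G4,13), (23,G2,14), (24,G3,15), (25,G2,16.5), (25,G3,16.5)
Step 2: Sum ranks within each group.
R_1 = 20.5 (n_1 = 4)
R_2 = 41.5 (n_2 = 5)
R_3 = 62 (n_3 = 5)
R_4 = 29 (n_4 = 3)
Step 3: H = 12/(N(N+1)) * sum(R_i^2/n_i) - 3(N+1)
     = 12/(17*18) * (20.5^2/4 + 41.5^2/5 + 62^2/5 + 29^2/3) - 3*18
     = 0.039216 * 1498.65 - 54
     = 4.770425.
Step 4: Ties present; correction factor C = 1 - 24/(17^3 - 17) = 0.995098. Corrected H = 4.770425 / 0.995098 = 4.793924.
Step 5: Under H0, H ~ chi^2(3); p-value = 0.187524.
Step 6: alpha = 0.05. fail to reject H0.

H = 4.7939, df = 3, p = 0.187524, fail to reject H0.


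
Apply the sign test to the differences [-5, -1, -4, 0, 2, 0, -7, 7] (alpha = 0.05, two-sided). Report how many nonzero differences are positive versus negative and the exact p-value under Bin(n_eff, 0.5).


Step 1: Discard zero differences. Original n = 8; n_eff = number of nonzero differences = 6.
Nonzero differences (with sign): -5, -1, -4, +2, -7, +7
Step 2: Count signs: positive = 2, negative = 4.
Step 3: Under H0: P(positive) = 0.5, so the number of positives S ~ Bin(6, 0.5).
Step 4: Two-sided exact p-value = sum of Bin(6,0.5) probabilities at or below the observed probability = 0.687500.
Step 5: alpha = 0.05. fail to reject H0.

n_eff = 6, pos = 2, neg = 4, p = 0.687500, fail to reject H0.


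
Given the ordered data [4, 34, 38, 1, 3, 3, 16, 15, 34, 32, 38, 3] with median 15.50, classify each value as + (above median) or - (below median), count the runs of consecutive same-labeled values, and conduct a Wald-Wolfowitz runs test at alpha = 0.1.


Step 1: Compute median = 15.50; label A = above, B = below.
Labels in order: BAABBBABAAAB  (n_A = 6, n_B = 6)
Step 2: Count runs R = 7.
Step 3: Under H0 (random ordering), E[R] = 2*n_A*n_B/(n_A+n_B) + 1 = 2*6*6/12 + 1 = 7.0000.
        Var[R] = 2*n_A*n_B*(2*n_A*n_B - n_A - n_B) / ((n_A+n_B)^2 * (n_A+n_B-1)) = 4320/1584 = 2.7273.
        SD[R] = 1.6514.
Step 4: R = E[R], so z = 0 with no continuity correction.
Step 5: Two-sided p-value via normal approximation = 2*(1 - Phi(|z|)) = 1.000000.
Step 6: alpha = 0.1. fail to reject H0.

R = 7, z = 0.0000, p = 1.000000, fail to reject H0.


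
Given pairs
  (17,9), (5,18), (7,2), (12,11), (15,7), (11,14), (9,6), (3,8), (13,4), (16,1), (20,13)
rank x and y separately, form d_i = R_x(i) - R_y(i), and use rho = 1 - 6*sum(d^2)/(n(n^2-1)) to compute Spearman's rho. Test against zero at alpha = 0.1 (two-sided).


Step 1: Rank x and y separately (midranks; no ties here).
rank(x): 17->10, 5->2, 7->3, 12->6, 15->8, 11->5, 9->4, 3->1, 13->7, 16->9, 20->11
rank(y): 9->7, 18->11, 2->2, 11->8, 7->5, 14->10, 6->4, 8->6, 4->3, 1->1, 13->9
Step 2: d_i = R_x(i) - R_y(i); compute d_i^2.
  (10-7)^2=9, (2-11)^2=81, (3-2)^2=1, (6-8)^2=4, (8-5)^2=9, (5-10)^2=25, (4-4)^2=0, (1-6)^2=25, (7-3)^2=16, (9-1)^2=64, (11-9)^2=4
sum(d^2) = 238.
Step 3: rho = 1 - 6*238 / (11*(11^2 - 1)) = 1 - 1428/1320 = -0.081818.
Step 4: Under H0, t = rho * sqrt((n-2)/(1-rho^2)) = -0.2463 ~ t(9).
Step 5: Two-sided p-value from the t-distribution with 9 df = 0.810990.
Step 6: alpha = 0.1. fail to reject H0.

rho = -0.0818, p = 0.810990, fail to reject H0 at alpha = 0.1.


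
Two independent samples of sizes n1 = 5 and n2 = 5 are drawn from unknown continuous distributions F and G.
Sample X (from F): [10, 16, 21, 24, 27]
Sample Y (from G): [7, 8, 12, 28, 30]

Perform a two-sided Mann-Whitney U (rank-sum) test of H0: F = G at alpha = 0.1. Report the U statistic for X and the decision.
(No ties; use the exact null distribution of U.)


Step 1: Combine and sort all 10 observations; assign midranks.
sorted (value, group): (7,Y), (8,Y), (10,X), (12,Y), (16,X), (21,X), (24,X), (27,X), (28,Y), (30,Y)
ranks: 7->1, 8->2, 10->3, 12->4, 16->5, 21->6, 24->7, 27->8, 28->9, 30->10
Step 2: Rank sum for X: R1 = 3 + 5 + 6 + 7 + 8 = 29.
Step 3: U_X = R1 - n1(n1+1)/2 = 29 - 5*6/2 = 29 - 15 = 14.
       U_Y = n1*n2 - U_X = 25 - 14 = 11.
Step 4: No ties, so the exact null distribution of U (based on enumerating the C(10,5) = 252 equally likely rank assignments) gives the two-sided p-value.
Step 5: p-value = 0.841270; compare to alpha = 0.1. fail to reject H0.

U_X = 14, p = 0.841270, fail to reject H0 at alpha = 0.1.


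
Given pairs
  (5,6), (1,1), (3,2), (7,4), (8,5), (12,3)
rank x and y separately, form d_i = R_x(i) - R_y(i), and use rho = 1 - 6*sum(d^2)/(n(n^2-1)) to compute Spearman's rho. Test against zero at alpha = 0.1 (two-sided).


Step 1: Rank x and y separately (midranks; no ties here).
rank(x): 5->3, 1->1, 3->2, 7->4, 8->5, 12->6
rank(y): 6->6, 1->1, 2->2, 4->4, 5->5, 3->3
Step 2: d_i = R_x(i) - R_y(i); compute d_i^2.
  (3-6)^2=9, (1-1)^2=0, (2-2)^2=0, (4-4)^2=0, (5-5)^2=0, (6-3)^2=9
sum(d^2) = 18.
Step 3: rho = 1 - 6*18 / (6*(6^2 - 1)) = 1 - 108/210 = 0.485714.
Step 4: Under H0, t = rho * sqrt((n-2)/(1-rho^2)) = 1.1113 ~ t(4).
Step 5: Two-sided p-value from the t-distribution with 4 df = 0.328723.
Step 6: alpha = 0.1. fail to reject H0.

rho = 0.4857, p = 0.328723, fail to reject H0 at alpha = 0.1.


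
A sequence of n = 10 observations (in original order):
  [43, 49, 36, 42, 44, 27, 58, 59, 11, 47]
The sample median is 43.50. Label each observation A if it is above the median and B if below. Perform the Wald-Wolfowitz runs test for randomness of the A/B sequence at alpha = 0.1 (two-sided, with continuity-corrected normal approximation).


Step 1: Compute median = 43.50; label A = above, B = below.
Labels in order: BABBABAABA  (n_A = 5, n_B = 5)
Step 2: Count runs R = 8.
Step 3: Under H0 (random ordering), E[R] = 2*n_A*n_B/(n_A+n_B) + 1 = 2*5*5/10 + 1 = 6.0000.
        Var[R] = 2*n_A*n_B*(2*n_A*n_B - n_A - n_B) / ((n_A+n_B)^2 * (n_A+n_B-1)) = 2000/900 = 2.2222.
        SD[R] = 1.4907.
Step 4: Continuity-corrected z = (R - 0.5 - E[R]) / SD[R] = (8 - 0.5 - 6.0000) / 1.4907 = 1.0062.
Step 5: Two-sided p-value via normal approximation = 2*(1 - Phi(|z|)) = 0.314305.
Step 6: alpha = 0.1. fail to reject H0.

R = 8, z = 1.0062, p = 0.314305, fail to reject H0.


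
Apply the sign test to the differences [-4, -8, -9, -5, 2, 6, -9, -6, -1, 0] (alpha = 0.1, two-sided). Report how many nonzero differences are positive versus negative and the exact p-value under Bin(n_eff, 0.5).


Step 1: Discard zero differences. Original n = 10; n_eff = number of nonzero differences = 9.
Nonzero differences (with sign): -4, -8, -9, -5, +2, +6, -9, -6, -1
Step 2: Count signs: positive = 2, negative = 7.
Step 3: Under H0: P(positive) = 0.5, so the number of positives S ~ Bin(9, 0.5).
Step 4: Two-sided exact p-value = sum of Bin(9,0.5) probabilities at or below the observed probability = 0.179688.
Step 5: alpha = 0.1. fail to reject H0.

n_eff = 9, pos = 2, neg = 7, p = 0.179688, fail to reject H0.


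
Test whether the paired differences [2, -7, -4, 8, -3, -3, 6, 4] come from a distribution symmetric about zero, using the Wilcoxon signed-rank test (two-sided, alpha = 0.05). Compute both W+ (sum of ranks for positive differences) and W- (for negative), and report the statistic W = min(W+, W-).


Step 1: Drop any zero differences (none here) and take |d_i|.
|d| = [2, 7, 4, 8, 3, 3, 6, 4]
Step 2: Midrank |d_i| (ties get averaged ranks).
ranks: |2|->1, |7|->7, |4|->4.5, |8|->8, |3|->2.5, |3|->2.5, |6|->6, |4|->4.5
Step 3: Attach original signs; sum ranks with positive sign and with negative sign.
W+ = 1 + 8 + 6 + 4.5 = 19.5
W- = 7 + 4.5 + 2.5 + 2.5 = 16.5
(Check: W+ + W- = 36 should equal n(n+1)/2 = 36.)
Step 4: Test statistic W = min(W+, W-) = 16.5.
Step 5: Ties in |d|, so use the tie-corrected normal approximation.
        E[W] = n(n+1)/4 = 8*9/4 = 18.
        Tie groups: |d|=3 (t=2), |d|=4 (t=2); sum(t^3 - t) = 12.
        Var[W] = n(n+1)(2n+1)/24 - sum(t^3-t)/48 = 1224/24 - 12/48 = 50.75.
        z = (W - E[W]) / sqrt(Var[W]) = (16.5 - 18) / 7.1239 = -0.2106.
        Two-sided p = 2*Phi(z) = 0.833232.
Step 6: alpha = 0.05. fail to reject H0.

W+ = 19.5, W- = 16.5, W = min = 16.5, p = 0.833232, fail to reject H0.


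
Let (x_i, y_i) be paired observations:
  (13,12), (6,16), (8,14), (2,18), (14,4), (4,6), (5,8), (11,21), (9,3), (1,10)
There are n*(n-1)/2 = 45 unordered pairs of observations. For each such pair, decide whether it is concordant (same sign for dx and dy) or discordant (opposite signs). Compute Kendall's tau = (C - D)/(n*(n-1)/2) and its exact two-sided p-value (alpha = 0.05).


Step 1: Enumerate the 45 unordered pairs (i,j) with i<j and classify each by sign(x_j-x_i) * sign(y_j-y_i).
  (1,2):dx=-7,dy=+4->D; (1,3):dx=-5,dy=+2->D; (1,4):dx=-11,dy=+6->D; (1,5):dx=+1,dy=-8->D
  (1,6):dx=-9,dy=-6->C; (1,7):dx=-8,dy=-4->C; (1,8):dx=-2,dy=+9->D; (1,9):dx=-4,dy=-9->C
  (1,10):dx=-12,dy=-2->C; (2,3):dx=+2,dy=-2->D; (2,4):dx=-4,dy=+2->D; (2,5):dx=+8,dy=-12->D
  (2,6):dx=-2,dy=-10->C; (2,7):dx=-1,dy=-8->C; (2,8):dx=+5,dy=+5->C; (2,9):dx=+3,dy=-13->D
  (2,10):dx=-5,dy=-6->C; (3,4):dx=-6,dy=+4->D; (3,5):dx=+6,dy=-10->D; (3,6):dx=-4,dy=-8->C
  (3,7):dx=-3,dy=-6->C; (3,8):dx=+3,dy=+7->C; (3,9):dx=+1,dy=-11->D; (3,10):dx=-7,dy=-4->C
  (4,5):dx=+12,dy=-14->D; (4,6):dx=+2,dy=-12->D; (4,7):dx=+3,dy=-10->D; (4,8):dx=+9,dy=+3->C
  (4,9):dx=+7,dy=-15->D; (4,10):dx=-1,dy=-8->C; (5,6):dx=-10,dy=+2->D; (5,7):dx=-9,dy=+4->D
  (5,8):dx=-3,dy=+17->D; (5,9):dx=-5,dy=-1->C; (5,10):dx=-13,dy=+6->D; (6,7):dx=+1,dy=+2->C
  (6,8):dx=+7,dy=+15->C; (6,9):dx=+5,dy=-3->D; (6,10):dx=-3,dy=+4->D; (7,8):dx=+6,dy=+13->C
  (7,9):dx=+4,dy=-5->D; (7,10):dx=-4,dy=+2->D; (8,9):dx=-2,dy=-18->C; (8,10):dx=-10,dy=-11->C
  (9,10):dx=-8,dy=+7->D
Step 2: C = 20, D = 25, total pairs = 45.
Step 3: tau = (C - D)/(n(n-1)/2) = (20 - 25)/45 = -0.111111.
Step 4: Exact two-sided p-value (enumerate n! = 3628800 permutations of y under H0): p = 0.727490.
Step 5: alpha = 0.05. fail to reject H0.

tau_b = -0.1111 (C=20, D=25), p = 0.727490, fail to reject H0.


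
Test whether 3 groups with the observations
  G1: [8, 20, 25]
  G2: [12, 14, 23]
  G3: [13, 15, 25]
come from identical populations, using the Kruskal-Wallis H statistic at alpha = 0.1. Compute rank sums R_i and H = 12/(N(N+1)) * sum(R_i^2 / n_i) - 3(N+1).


Step 1: Combine all N = 9 observations and assign midranks.
sorted (value, group, rank): (8,G1,1), (12,G2,2), (13,G3,3), (14,G2,4), (15,G3,5), (20,G1,6), (23,G2,7), (25,G1,8.5), (25,G3,8.5)
Step 2: Sum ranks within each group.
R_1 = 15.5 (n_1 = 3)
R_2 = 13 (n_2 = 3)
R_3 = 16.5 (n_3 = 3)
Step 3: H = 12/(N(N+1)) * sum(R_i^2/n_i) - 3(N+1)
     = 12/(9*10) * (15.5^2/3 + 13^2/3 + 16.5^2/3) - 3*10
     = 0.133333 * 227.167 - 30
     = 0.288889.
Step 4: Ties present; correction factor C = 1 - 6/(9^3 - 9) = 0.991667. Corrected H = 0.288889 / 0.991667 = 0.291317.
Step 5: Under H0, H ~ chi^2(2); p-value = 0.864453.
Step 6: alpha = 0.1. fail to reject H0.

H = 0.2913, df = 2, p = 0.864453, fail to reject H0.


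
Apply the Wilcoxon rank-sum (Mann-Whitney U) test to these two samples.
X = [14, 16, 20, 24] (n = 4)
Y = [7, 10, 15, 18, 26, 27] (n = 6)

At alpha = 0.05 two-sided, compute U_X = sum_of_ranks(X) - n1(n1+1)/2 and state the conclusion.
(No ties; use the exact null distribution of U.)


Step 1: Combine and sort all 10 observations; assign midranks.
sorted (value, group): (7,Y), (10,Y), (14,X), (15,Y), (16,X), (18,Y), (20,X), (24,X), (26,Y), (27,Y)
ranks: 7->1, 10->2, 14->3, 15->4, 16->5, 18->6, 20->7, 24->8, 26->9, 27->10
Step 2: Rank sum for X: R1 = 3 + 5 + 7 + 8 = 23.
Step 3: U_X = R1 - n1(n1+1)/2 = 23 - 4*5/2 = 23 - 10 = 13.
       U_Y = n1*n2 - U_X = 24 - 13 = 11.
Step 4: No ties, so the exact null distribution of U (based on enumerating the C(10,4) = 210 equally likely rank assignments) gives the two-sided p-value.
Step 5: p-value = 0.914286; compare to alpha = 0.05. fail to reject H0.

U_X = 13, p = 0.914286, fail to reject H0 at alpha = 0.05.


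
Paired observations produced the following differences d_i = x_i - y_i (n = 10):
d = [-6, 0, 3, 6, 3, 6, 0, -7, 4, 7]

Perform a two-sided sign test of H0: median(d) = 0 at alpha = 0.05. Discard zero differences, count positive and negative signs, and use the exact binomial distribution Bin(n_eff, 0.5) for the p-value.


Step 1: Discard zero differences. Original n = 10; n_eff = number of nonzero differences = 8.
Nonzero differences (with sign): -6, +3, +6, +3, +6, -7, +4, +7
Step 2: Count signs: positive = 6, negative = 2.
Step 3: Under H0: P(positive) = 0.5, so the number of positives S ~ Bin(8, 0.5).
Step 4: Two-sided exact p-value = sum of Bin(8,0.5) probabilities at or below the observed probability = 0.289062.
Step 5: alpha = 0.05. fail to reject H0.

n_eff = 8, pos = 6, neg = 2, p = 0.289062, fail to reject H0.


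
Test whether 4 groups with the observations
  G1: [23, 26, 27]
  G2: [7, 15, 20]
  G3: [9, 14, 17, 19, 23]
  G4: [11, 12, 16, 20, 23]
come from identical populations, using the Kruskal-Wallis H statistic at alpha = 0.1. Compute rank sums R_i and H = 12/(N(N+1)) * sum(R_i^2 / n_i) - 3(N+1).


Step 1: Combine all N = 16 observations and assign midranks.
sorted (value, group, rank): (7,G2,1), (9,G3,2), (11,G4,3), (12,G4,4), (14,G3,5), (15,G2,6), (16,G4,7), (17,G3,8), (19,G3,9), (20,G2,10.5), (20,G4,10.5), (23,G1,13), (23,G3,13), (23,G4,13), (26,G1,15), (27,G1,16)
Step 2: Sum ranks within each group.
R_1 = 44 (n_1 = 3)
R_2 = 17.5 (n_2 = 3)
R_3 = 37 (n_3 = 5)
R_4 = 37.5 (n_4 = 5)
Step 3: H = 12/(N(N+1)) * sum(R_i^2/n_i) - 3(N+1)
     = 12/(16*17) * (44^2/3 + 17.5^2/3 + 37^2/5 + 37.5^2/5) - 3*17
     = 0.044118 * 1302.47 - 51
     = 6.461765.
Step 4: Ties present; correction factor C = 1 - 30/(16^3 - 16) = 0.992647. Corrected H = 6.461765 / 0.992647 = 6.509630.
Step 5: Under H0, H ~ chi^2(3); p-value = 0.089284.
Step 6: alpha = 0.1. reject H0.

H = 6.5096, df = 3, p = 0.089284, reject H0.


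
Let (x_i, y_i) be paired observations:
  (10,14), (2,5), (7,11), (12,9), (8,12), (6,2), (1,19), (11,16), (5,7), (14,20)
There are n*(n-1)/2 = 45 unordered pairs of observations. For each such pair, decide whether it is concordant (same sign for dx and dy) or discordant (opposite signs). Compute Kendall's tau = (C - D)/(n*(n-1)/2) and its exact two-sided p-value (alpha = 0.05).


Step 1: Enumerate the 45 unordered pairs (i,j) with i<j and classify each by sign(x_j-x_i) * sign(y_j-y_i).
  (1,2):dx=-8,dy=-9->C; (1,3):dx=-3,dy=-3->C; (1,4):dx=+2,dy=-5->D; (1,5):dx=-2,dy=-2->C
  (1,6):dx=-4,dy=-12->C; (1,7):dx=-9,dy=+5->D; (1,8):dx=+1,dy=+2->C; (1,9):dx=-5,dy=-7->C
  (1,10):dx=+4,dy=+6->C; (2,3):dx=+5,dy=+6->C; (2,4):dx=+10,dy=+4->C; (2,5):dx=+6,dy=+7->C
  (2,6):dx=+4,dy=-3->D; (2,7):dx=-1,dy=+14->D; (2,8):dx=+9,dy=+11->C; (2,9):dx=+3,dy=+2->C
  (2,10):dx=+12,dy=+15->C; (3,4):dx=+5,dy=-2->D; (3,5):dx=+1,dy=+1->C; (3,6):dx=-1,dy=-9->C
  (3,7):dx=-6,dy=+8->D; (3,8):dx=+4,dy=+5->C; (3,9):dx=-2,dy=-4->C; (3,10):dx=+7,dy=+9->C
  (4,5):dx=-4,dy=+3->D; (4,6):dx=-6,dy=-7->C; (4,7):dx=-11,dy=+10->D; (4,8):dx=-1,dy=+7->D
  (4,9):dx=-7,dy=-2->C; (4,10):dx=+2,dy=+11->C; (5,6):dx=-2,dy=-10->C; (5,7):dx=-7,dy=+7->D
  (5,8):dx=+3,dy=+4->C; (5,9):dx=-3,dy=-5->C; (5,10):dx=+6,dy=+8->C; (6,7):dx=-5,dy=+17->D
  (6,8):dx=+5,dy=+14->C; (6,9):dx=-1,dy=+5->D; (6,10):dx=+8,dy=+18->C; (7,8):dx=+10,dy=-3->D
  (7,9):dx=+4,dy=-12->D; (7,10):dx=+13,dy=+1->C; (8,9):dx=-6,dy=-9->C; (8,10):dx=+3,dy=+4->C
  (9,10):dx=+9,dy=+13->C
Step 2: C = 31, D = 14, total pairs = 45.
Step 3: tau = (C - D)/(n(n-1)/2) = (31 - 14)/45 = 0.377778.
Step 4: Exact two-sided p-value (enumerate n! = 3628800 permutations of y under H0): p = 0.155742.
Step 5: alpha = 0.05. fail to reject H0.

tau_b = 0.3778 (C=31, D=14), p = 0.155742, fail to reject H0.


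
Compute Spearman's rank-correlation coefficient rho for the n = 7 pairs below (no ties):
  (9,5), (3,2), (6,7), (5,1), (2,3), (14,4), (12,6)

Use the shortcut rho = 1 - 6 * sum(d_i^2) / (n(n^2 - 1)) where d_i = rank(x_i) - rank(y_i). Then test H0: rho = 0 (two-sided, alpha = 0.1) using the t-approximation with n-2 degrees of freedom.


Step 1: Rank x and y separately (midranks; no ties here).
rank(x): 9->5, 3->2, 6->4, 5->3, 2->1, 14->7, 12->6
rank(y): 5->5, 2->2, 7->7, 1->1, 3->3, 4->4, 6->6
Step 2: d_i = R_x(i) - R_y(i); compute d_i^2.
  (5-5)^2=0, (2-2)^2=0, (4-7)^2=9, (3-1)^2=4, (1-3)^2=4, (7-4)^2=9, (6-6)^2=0
sum(d^2) = 26.
Step 3: rho = 1 - 6*26 / (7*(7^2 - 1)) = 1 - 156/336 = 0.535714.
Step 4: Under H0, t = rho * sqrt((n-2)/(1-rho^2)) = 1.4186 ~ t(5).
Step 5: Two-sided p-value from the t-distribution with 5 df = 0.215217.
Step 6: alpha = 0.1. fail to reject H0.

rho = 0.5357, p = 0.215217, fail to reject H0 at alpha = 0.1.


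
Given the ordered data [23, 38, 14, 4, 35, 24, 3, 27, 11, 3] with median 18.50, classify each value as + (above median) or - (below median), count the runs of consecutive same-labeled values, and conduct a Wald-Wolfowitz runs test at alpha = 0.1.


Step 1: Compute median = 18.50; label A = above, B = below.
Labels in order: AABBAABABB  (n_A = 5, n_B = 5)
Step 2: Count runs R = 6.
Step 3: Under H0 (random ordering), E[R] = 2*n_A*n_B/(n_A+n_B) + 1 = 2*5*5/10 + 1 = 6.0000.
        Var[R] = 2*n_A*n_B*(2*n_A*n_B - n_A - n_B) / ((n_A+n_B)^2 * (n_A+n_B-1)) = 2000/900 = 2.2222.
        SD[R] = 1.4907.
Step 4: R = E[R], so z = 0 with no continuity correction.
Step 5: Two-sided p-value via normal approximation = 2*(1 - Phi(|z|)) = 1.000000.
Step 6: alpha = 0.1. fail to reject H0.

R = 6, z = 0.0000, p = 1.000000, fail to reject H0.


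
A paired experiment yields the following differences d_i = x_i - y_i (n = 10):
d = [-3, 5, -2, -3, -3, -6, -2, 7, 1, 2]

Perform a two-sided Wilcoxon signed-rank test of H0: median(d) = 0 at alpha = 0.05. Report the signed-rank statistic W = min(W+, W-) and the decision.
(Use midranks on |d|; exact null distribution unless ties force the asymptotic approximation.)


Step 1: Drop any zero differences (none here) and take |d_i|.
|d| = [3, 5, 2, 3, 3, 6, 2, 7, 1, 2]
Step 2: Midrank |d_i| (ties get averaged ranks).
ranks: |3|->6, |5|->8, |2|->3, |3|->6, |3|->6, |6|->9, |2|->3, |7|->10, |1|->1, |2|->3
Step 3: Attach original signs; sum ranks with positive sign and with negative sign.
W+ = 8 + 10 + 1 + 3 = 22
W- = 6 + 3 + 6 + 6 + 9 + 3 = 33
(Check: W+ + W- = 55 should equal n(n+1)/2 = 55.)
Step 4: Test statistic W = min(W+, W-) = 22.
Step 5: Ties in |d|, so use the tie-corrected normal approximation.
        E[W] = n(n+1)/4 = 10*11/4 = 27.5.
        Tie groups: |d|=2 (t=3), |d|=3 (t=3); sum(t^3 - t) = 48.
        Var[W] = n(n+1)(2n+1)/24 - sum(t^3-t)/48 = 2310/24 - 48/48 = 95.25.
        z = (W - E[W]) / sqrt(Var[W]) = (22 - 27.5) / 9.7596 = -0.5635.
        Two-sided p = 2*Phi(z) = 0.573062.
Step 6: alpha = 0.05. fail to reject H0.

W+ = 22, W- = 33, W = min = 22, p = 0.573062, fail to reject H0.


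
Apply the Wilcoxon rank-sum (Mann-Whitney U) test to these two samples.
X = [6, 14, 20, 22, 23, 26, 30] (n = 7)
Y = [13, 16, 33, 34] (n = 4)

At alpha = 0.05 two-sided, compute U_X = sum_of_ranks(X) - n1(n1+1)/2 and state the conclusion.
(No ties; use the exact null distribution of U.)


Step 1: Combine and sort all 11 observations; assign midranks.
sorted (value, group): (6,X), (13,Y), (14,X), (16,Y), (20,X), (22,X), (23,X), (26,X), (30,X), (33,Y), (34,Y)
ranks: 6->1, 13->2, 14->3, 16->4, 20->5, 22->6, 23->7, 26->8, 30->9, 33->10, 34->11
Step 2: Rank sum for X: R1 = 1 + 3 + 5 + 6 + 7 + 8 + 9 = 39.
Step 3: U_X = R1 - n1(n1+1)/2 = 39 - 7*8/2 = 39 - 28 = 11.
       U_Y = n1*n2 - U_X = 28 - 11 = 17.
Step 4: No ties, so the exact null distribution of U (based on enumerating the C(11,7) = 330 equally likely rank assignments) gives the two-sided p-value.
Step 5: p-value = 0.648485; compare to alpha = 0.05. fail to reject H0.

U_X = 11, p = 0.648485, fail to reject H0 at alpha = 0.05.


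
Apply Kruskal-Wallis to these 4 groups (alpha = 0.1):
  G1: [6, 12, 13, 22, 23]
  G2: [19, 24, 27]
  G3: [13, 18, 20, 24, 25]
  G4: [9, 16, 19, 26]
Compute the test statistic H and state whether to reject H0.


Step 1: Combine all N = 17 observations and assign midranks.
sorted (value, group, rank): (6,G1,1), (9,G4,2), (12,G1,3), (13,G1,4.5), (13,G3,4.5), (16,G4,6), (18,G3,7), (19,G2,8.5), (19,G4,8.5), (20,G3,10), (22,G1,11), (23,G1,12), (24,G2,13.5), (24,G3,13.5), (25,G3,15), (26,G4,16), (27,G2,17)
Step 2: Sum ranks within each group.
R_1 = 31.5 (n_1 = 5)
R_2 = 39 (n_2 = 3)
R_3 = 50 (n_3 = 5)
R_4 = 32.5 (n_4 = 4)
Step 3: H = 12/(N(N+1)) * sum(R_i^2/n_i) - 3(N+1)
     = 12/(17*18) * (31.5^2/5 + 39^2/3 + 50^2/5 + 32.5^2/4) - 3*18
     = 0.039216 * 1469.51 - 54
     = 3.627941.
Step 4: Ties present; correction factor C = 1 - 18/(17^3 - 17) = 0.996324. Corrected H = 3.627941 / 0.996324 = 3.641328.
Step 5: Under H0, H ~ chi^2(3); p-value = 0.302890.
Step 6: alpha = 0.1. fail to reject H0.

H = 3.6413, df = 3, p = 0.302890, fail to reject H0.


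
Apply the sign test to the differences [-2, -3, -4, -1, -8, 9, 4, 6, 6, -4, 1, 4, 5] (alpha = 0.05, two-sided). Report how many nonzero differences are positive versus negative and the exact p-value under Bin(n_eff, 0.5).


Step 1: Discard zero differences. Original n = 13; n_eff = number of nonzero differences = 13.
Nonzero differences (with sign): -2, -3, -4, -1, -8, +9, +4, +6, +6, -4, +1, +4, +5
Step 2: Count signs: positive = 7, negative = 6.
Step 3: Under H0: P(positive) = 0.5, so the number of positives S ~ Bin(13, 0.5).
Step 4: Two-sided exact p-value = sum of Bin(13,0.5) probabilities at or below the observed probability = 1.000000.
Step 5: alpha = 0.05. fail to reject H0.

n_eff = 13, pos = 7, neg = 6, p = 1.000000, fail to reject H0.


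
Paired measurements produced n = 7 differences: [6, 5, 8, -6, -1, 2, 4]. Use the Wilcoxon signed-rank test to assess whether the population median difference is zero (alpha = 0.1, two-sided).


Step 1: Drop any zero differences (none here) and take |d_i|.
|d| = [6, 5, 8, 6, 1, 2, 4]
Step 2: Midrank |d_i| (ties get averaged ranks).
ranks: |6|->5.5, |5|->4, |8|->7, |6|->5.5, |1|->1, |2|->2, |4|->3
Step 3: Attach original signs; sum ranks with positive sign and with negative sign.
W+ = 5.5 + 4 + 7 + 2 + 3 = 21.5
W- = 5.5 + 1 = 6.5
(Check: W+ + W- = 28 should equal n(n+1)/2 = 28.)
Step 4: Test statistic W = min(W+, W-) = 6.5.
Step 5: Ties in |d|, so use the tie-corrected normal approximation.
        E[W] = n(n+1)/4 = 7*8/4 = 14.
        Tie groups: |d|=6 (t=2); sum(t^3 - t) = 6.
        Var[W] = n(n+1)(2n+1)/24 - sum(t^3-t)/48 = 840/24 - 6/48 = 34.875.
        z = (W - E[W]) / sqrt(Var[W]) = (6.5 - 14) / 5.9055 = -1.2700.
        Two-sided p = 2*Phi(z) = 0.204084.
Step 6: alpha = 0.1. fail to reject H0.

W+ = 21.5, W- = 6.5, W = min = 6.5, p = 0.204084, fail to reject H0.


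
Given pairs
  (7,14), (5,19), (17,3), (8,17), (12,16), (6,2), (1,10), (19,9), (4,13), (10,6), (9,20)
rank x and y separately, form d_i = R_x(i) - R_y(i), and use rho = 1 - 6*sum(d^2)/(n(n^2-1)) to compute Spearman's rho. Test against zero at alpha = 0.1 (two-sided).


Step 1: Rank x and y separately (midranks; no ties here).
rank(x): 7->5, 5->3, 17->10, 8->6, 12->9, 6->4, 1->1, 19->11, 4->2, 10->8, 9->7
rank(y): 14->7, 19->10, 3->2, 17->9, 16->8, 2->1, 10->5, 9->4, 13->6, 6->3, 20->11
Step 2: d_i = R_x(i) - R_y(i); compute d_i^2.
  (5-7)^2=4, (3-10)^2=49, (10-2)^2=64, (6-9)^2=9, (9-8)^2=1, (4-1)^2=9, (1-5)^2=16, (11-4)^2=49, (2-6)^2=16, (8-3)^2=25, (7-11)^2=16
sum(d^2) = 258.
Step 3: rho = 1 - 6*258 / (11*(11^2 - 1)) = 1 - 1548/1320 = -0.172727.
Step 4: Under H0, t = rho * sqrt((n-2)/(1-rho^2)) = -0.5261 ~ t(9).
Step 5: Two-sided p-value from the t-distribution with 9 df = 0.611542.
Step 6: alpha = 0.1. fail to reject H0.

rho = -0.1727, p = 0.611542, fail to reject H0 at alpha = 0.1.
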